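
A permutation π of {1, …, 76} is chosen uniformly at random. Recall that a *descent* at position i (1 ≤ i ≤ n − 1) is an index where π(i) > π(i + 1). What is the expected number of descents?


Write X = Σ X_I over i = 1, …, 75, with X_I the indicator of one descent.
There are 75 indicators.
For each fixed i, the pair (π(i), π(i+1)) is a uniformly random ordered pair of distinct values from {1, …, 76}; by symmetry P[π(i) > π(i+1)] = 1/2.
By linearity: E[X] = 75 · (1/2) = (76 − 1) · (1/2) = 75/2 ≈ 37.50000.

E[X] = 75/2 = 37.50000.


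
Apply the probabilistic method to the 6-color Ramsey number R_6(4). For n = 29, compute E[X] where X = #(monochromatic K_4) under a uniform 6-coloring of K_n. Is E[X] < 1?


E[X] = C(29, 4) · 6^{1 − 6} = 23751 · 6^{−5} = 23751/7776.
As a reduced fraction: E[X] = 2639/864 ≈ 3.0544.
Is E[X] < 1? NO.
Since E[X] ≥ 1, the first-moment bound is inconclusive at n = 29; it does NOT by itself certify R_6(4) > 29.

E[X] = 2639/864 ≈ 3.0544; E[X] ≥ 1; first-moment method inconclusive here.


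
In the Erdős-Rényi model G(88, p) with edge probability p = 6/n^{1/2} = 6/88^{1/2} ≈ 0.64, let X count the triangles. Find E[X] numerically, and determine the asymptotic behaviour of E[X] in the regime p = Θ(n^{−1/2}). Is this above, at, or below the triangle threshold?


Number of potential triangles: C(88, 3) = 109736.
Each occurs with probability p³ ≈ (0.64)³ ≈ 2.61655e-01.
By linearity: E[X] = C(88, 3)·p³ ≈ 109736 · 2.61655e-01 ≈ 28713.020.
Since α = 1/2 < 1, p = c/n^{1/2} ≫ 1/n is above the triangle threshold p ~ 1/n. Asymptotically E[X] ~ (c³/6)·n^{3(1−α)} = (6³/6)·n^{1.5} → ∞; triangles are abundant w.h.p.

E[X] ≈ 28713.020; in regime p = Θ(1/n^{1/2}) E[X] diverges (above the triangle threshold p ~ 1/n).


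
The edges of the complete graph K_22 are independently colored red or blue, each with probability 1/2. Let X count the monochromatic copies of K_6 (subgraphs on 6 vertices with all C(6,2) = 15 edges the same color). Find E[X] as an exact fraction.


Let X = Σ_S X_S over the C(22, 6) = 74613 subsets S of size 6, where X_S = 1 if the K_6 on S is monochromatic.
For a fixed S, the K_6 on S has C(6, 2) = 15 edges. P[all 15 edges red] = (1/2)^15, and likewise for blue, so P[monochromatic] = 2·(1/2)^15 = 2^{1 − 15} = 1/16384.
By linearity: E[X] = C(22, 6) · 2^{1 − 15} = 74613 · 1/16384 = 74613/16384.
Numerically: E[X] ≈ 4.5540.

E[X] = C(22,6)·2^(1−C(6,2)) = 74613/16384 ≈ 4.5540.


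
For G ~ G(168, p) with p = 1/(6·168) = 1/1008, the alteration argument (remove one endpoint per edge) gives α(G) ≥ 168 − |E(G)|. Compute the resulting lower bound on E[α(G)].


E[|E(G)|] = C(168, 2)·p = 14028 · (1/1008) = 167/12.
E[α(G)] ≥ n − E[|E(G)|] = 168 − 167/12 = 1849/12.
Numerically: ≈ 154.0833.
(This is only a lower bound; the true E[α(G)] may be larger.)

E[α(G)] ≥ 1849/12 ≈ 154.0833.


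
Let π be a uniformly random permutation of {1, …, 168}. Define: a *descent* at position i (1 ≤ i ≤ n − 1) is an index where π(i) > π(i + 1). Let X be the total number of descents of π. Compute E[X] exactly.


Write X = Σ X_I over i = 1, …, 167, with X_I the indicator of one descent.
There are 167 indicators.
For each fixed i, the pair (π(i), π(i+1)) is a uniformly random ordered pair of distinct values from {1, …, 168}; by symmetry P[π(i) > π(i+1)] = 1/2.
By linearity: E[X] = 167 · (1/2) = (168 − 1) · (1/2) = 167/2 ≈ 83.500.

E[X] = 167/2 = 83.500.


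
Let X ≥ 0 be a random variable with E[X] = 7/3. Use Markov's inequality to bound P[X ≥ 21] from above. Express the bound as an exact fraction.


μ = E[X] = 7/3, a = 21.
Markov: P[X ≥ 21] ≤ μ/a = (7/3)/21 = 1/9.
Numerically: ≈ 0.1111.
(Since a = 21 > μ = 2.3333, the bound 1/9 is < 1 and informative.)

P[X ≥ 21] ≤ 1/9 ≈ 0.1111.


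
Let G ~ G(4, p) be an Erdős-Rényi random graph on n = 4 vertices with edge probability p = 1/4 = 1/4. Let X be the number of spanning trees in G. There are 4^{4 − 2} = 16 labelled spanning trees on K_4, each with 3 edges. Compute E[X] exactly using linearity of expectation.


K_4 has 4^{4 − 2} = 16 labelled spanning trees.
For each such spanning tree H, let X_H = 1 if all 3 edges of H are present in G. Then P[X_H = 1] = p^{3} = (1/4)^{3} = 1/64.
By linearity: E[X] = Σ_H E[X_H] = 16 · p^{3} = 16 · 1/64 = 1/4.
Numerically: E[X] ≈ 0.25.

E[X] = 16 · (1/4)^{3} = 1/4 ≈ 0.25.


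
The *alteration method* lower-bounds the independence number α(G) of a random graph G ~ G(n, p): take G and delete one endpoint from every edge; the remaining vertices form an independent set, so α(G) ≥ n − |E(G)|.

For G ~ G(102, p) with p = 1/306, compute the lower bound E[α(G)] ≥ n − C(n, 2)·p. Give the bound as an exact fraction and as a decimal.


E[|E(G)|] = C(102, 2)·p = 5151 · (1/306) = 101/6.
E[α(G)] ≥ n − E[|E(G)|] = 102 − 101/6 = 511/6.
Numerically: ≈ 85.16667.
(This is only a lower bound; the true E[α(G)] may be larger.)

E[α(G)] ≥ 511/6 ≈ 85.16667.


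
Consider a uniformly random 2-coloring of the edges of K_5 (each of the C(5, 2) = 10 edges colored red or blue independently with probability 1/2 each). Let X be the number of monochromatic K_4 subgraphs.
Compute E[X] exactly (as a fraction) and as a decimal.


Let X = Σ_S X_S over the C(5, 4) = 5 subsets S of size 4, where X_S = 1 if the K_4 on S is monochromatic.
For a fixed S, the K_4 on S has C(4, 2) = 6 edges. P[all 6 edges red] = (1/2)^6, and likewise for blue, so P[monochromatic] = 2·(1/2)^6 = 2^{1 − 6} = 1/32.
By linearity: E[X] = C(5, 4) · 2^{1 − 6} = 5 · 1/32 = 5/32.
Numerically: E[X] ≈ 0.1562.

E[X] = C(5,4)·2^(1−C(4,2)) = 5/32 ≈ 0.1562.


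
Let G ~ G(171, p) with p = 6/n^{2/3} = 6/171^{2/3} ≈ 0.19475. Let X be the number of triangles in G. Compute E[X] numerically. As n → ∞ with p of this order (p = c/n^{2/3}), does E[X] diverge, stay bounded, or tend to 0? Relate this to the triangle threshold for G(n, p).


Number of potential triangles: C(171, 3) = 818805.
Each occurs with probability p³ ≈ (0.19475)³ ≈ 7.3868883e-03.
By linearity: E[X] = C(171, 3)·p³ ≈ 818805 · 7.3868883e-03 ≈ 6048.42105.
Since α = 2/3 < 1, p = c/n^{2/3} ≫ 1/n is above the triangle threshold p ~ 1/n. Asymptotically E[X] ~ (c³/6)·n^{3(1−α)} = (6³/6)·n^{1} → ∞; triangles are abundant w.h.p.

E[X] ≈ 6048.42105; in regime p = Θ(1/n^{2/3}) E[X] diverges (above the triangle threshold p ~ 1/n).


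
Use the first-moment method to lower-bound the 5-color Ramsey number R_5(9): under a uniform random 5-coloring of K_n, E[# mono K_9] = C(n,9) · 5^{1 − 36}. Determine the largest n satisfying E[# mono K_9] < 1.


We need C(n, 9) · 5^{1 − 36} < 1, i.e. C(n, 9) < 5^{36 − 1} = 2910383045673370361328125.
Check values of n near the boundary:
  n = 2170: C(2170, 9) = 2891746779868845075610510; 2891746779868845075610510 < 2910383045673370361328125? YES
  n = 2171: C(2171, 9) = 2903784578674959601827205; 2903784578674959601827205 < 2910383045673370361328125? YES
  n = 2172: C(2172, 9) = 2915866900084148060642020; 2915866900084148060642020 < 2910383045673370361328125? NO
  n = 2173: C(2173, 9) = 2927993888115921319674265; 2927993888115921319674265 < 2910383045673370361328125? NO
The largest n with C(n, 9) < 2910383045673370361328125 is n = 2171 (where E[X] = 580756915734991920365441/582076609134674072265625 ≈ 0.99773). Hence R_5(9) > 2171, i.e. R_5(9) ≥ 2172.

Largest n = 2171; hence R_5(9) > 2171.


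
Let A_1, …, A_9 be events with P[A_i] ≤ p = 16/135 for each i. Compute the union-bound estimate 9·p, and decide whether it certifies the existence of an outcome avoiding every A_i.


Union bound: P[∪_{i=1}^{9} A_i] ≤ Σ_i P[A_i] ≤ 9·p = 9·(16/135) = 16/15.
Numerically: 16/15 ≈ 1.0666667.
Is 16/15 < 1? NO.
Since the bound 16/15 is ≥ 1, the union bound is uninformative here; it does NOT by itself certify existence.

9·p = 16/15 ≈ 1.0666667; existence NOT certified by the union bound.


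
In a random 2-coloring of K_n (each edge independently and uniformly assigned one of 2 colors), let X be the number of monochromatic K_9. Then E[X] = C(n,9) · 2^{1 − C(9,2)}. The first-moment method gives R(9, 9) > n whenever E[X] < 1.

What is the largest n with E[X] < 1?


We need C(n, 9) · 2^{1 − 36} < 1, i.e. C(n, 9) < 2^{36 − 1} = 34359738368.
Check values of n near the boundary:
  n = 59: C(59, 9) = 12565671261; 12565671261 < 34359738368? YES
  n = 60: C(60, 9) = 14783142660; 14783142660 < 34359738368? YES
  n = 61: C(61, 9) = 17341763505; 17341763505 < 34359738368? YES
  n = 62: C(62, 9) = 20286591270; 20286591270 < 34359738368? YES
  n = 63: C(63, 9) = 23667689815; 23667689815 < 34359738368? YES
  n = 64: C(64, 9) = 27540584512; 27540584512 < 34359738368? YES
  n = 65: C(65, 9) = 31966749880; 31966749880 < 34359738368? YES
  n = 66: C(66, 9) = 37014131440; 37014131440 < 34359738368? NO
  n = 67: C(67, 9) = 42757703560; 42757703560 < 34359738368? NO
  n = 68: C(68, 9) = 49280065120; 49280065120 < 34359738368? NO
The largest n with C(n, 9) < 34359738368 is n = 65 (where E[X] = 3995843735/4294967296 ≈ 0.93035). Hence R(9, 9) > 65, i.e. R(9, 9) ≥ 66.

Largest n = 65; hence R(9, 9) > 65.


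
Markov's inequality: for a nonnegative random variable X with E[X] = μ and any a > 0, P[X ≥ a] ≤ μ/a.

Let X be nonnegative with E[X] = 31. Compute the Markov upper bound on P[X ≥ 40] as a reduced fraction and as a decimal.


μ = E[X] = 31, a = 40.
Markov: P[X ≥ 40] ≤ μ/a = (31)/40 = 31/40.
Numerically: ≈ 0.775.
(Since a = 40 > μ = 31.000, the bound 31/40 is < 1 and informative.)

P[X ≥ 40] ≤ 31/40 ≈ 0.775.


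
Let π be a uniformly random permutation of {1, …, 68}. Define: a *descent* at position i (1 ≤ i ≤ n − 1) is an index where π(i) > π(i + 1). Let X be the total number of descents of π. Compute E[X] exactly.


Write X = Σ X_I over i = 1, …, 67, with X_I the indicator of one descent.
There are 67 indicators.
For each fixed i, the pair (π(i), π(i+1)) is a uniformly random ordered pair of distinct values from {1, …, 68}; by symmetry P[π(i) > π(i+1)] = 1/2.
By linearity: E[X] = 67 · (1/2) = (68 − 1) · (1/2) = 67/2 ≈ 33.500.

E[X] = 67/2 = 33.500.


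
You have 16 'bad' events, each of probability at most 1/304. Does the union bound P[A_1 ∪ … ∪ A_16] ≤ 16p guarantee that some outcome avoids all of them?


Union bound: P[∪_{i=1}^{16} A_i] ≤ Σ_i P[A_i] ≤ 16·p = 16·(1/304) = 1/19.
Numerically: 1/19 ≈ 0.052632.
Is 1/19 < 1? YES.
Since P[∪ A_i] ≤ 1/19 < 1, the complement has P[∩ A_i^c] ≥ 1 − 1/19 = 18/19 > 0, so some outcome avoids every A_i.

16·p = 1/19 ≈ 0.052632; existence CERTIFIED by the union bound.


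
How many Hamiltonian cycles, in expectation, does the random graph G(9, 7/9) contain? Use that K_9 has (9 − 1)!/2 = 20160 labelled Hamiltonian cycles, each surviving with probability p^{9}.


K_9 has (9 − 1)!/2 = 20160 labelled Hamiltonian cycles.
For each such Hamiltonian cycle H, let X_H = 1 if all 9 edges of H are present in G. Then P[X_H = 1] = p^{9} = (7/9)^{9} = 40353607/387420489.
By linearity of expectation: E[X] = Σ_H E[X_H] = 20160 · p^{9} = 20160 · 40353607/387420489 = 90392079680/43046721.
Numerically: E[X] ≈ 2100.

E[X] = 20160 · (7/9)^{9} = 90392079680/43046721 ≈ 2100.


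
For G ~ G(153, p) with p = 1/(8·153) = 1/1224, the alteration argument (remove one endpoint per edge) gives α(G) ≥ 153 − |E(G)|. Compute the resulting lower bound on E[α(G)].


E[|E(G)|] = C(153, 2)·p = 11628 · (1/1224) = 19/2.
E[α(G)] ≥ n − E[|E(G)|] = 153 − 19/2 = 287/2.
Numerically: ≈ 143.50000.
(This is only a lower bound; the true E[α(G)] may be larger.)

E[α(G)] ≥ 287/2 ≈ 143.50000.


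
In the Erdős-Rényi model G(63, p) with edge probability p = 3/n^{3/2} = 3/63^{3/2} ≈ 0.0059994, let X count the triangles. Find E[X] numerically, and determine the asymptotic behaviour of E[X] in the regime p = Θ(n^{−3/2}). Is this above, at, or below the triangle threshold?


Number of potential triangles: C(63, 3) = 39711.
Each occurs with probability p³ ≈ (0.0059994)³ ≈ 2.1593910e-07.
By linearity: E[X] = C(63, 3)·p³ ≈ 39711 · 2.1593910e-07 ≈ 0.00858.
Since α = 3/2 > 1, p = c/n^{3/2} = o(1/n) is below the triangle threshold p ~ 1/n. Asymptotically E[X] ~ (c³/6)·n^{3(1−α)} = (3³/6)·n^{-1.5} → 0, so by Markov's inequality G has no triangles w.h.p.

E[X] ≈ 0.00858; in regime p = Θ(1/n^{3/2}) E[X] tends to 0 (below the triangle threshold p ~ 1/n).


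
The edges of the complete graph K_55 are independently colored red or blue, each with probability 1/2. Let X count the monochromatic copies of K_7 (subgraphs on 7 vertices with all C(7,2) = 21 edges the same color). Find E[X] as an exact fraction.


Let X = Σ_S X_S over the C(55, 7) = 202927725 subsets S of size 7, where X_S = 1 if the K_7 on S is monochromatic.
For a fixed S, the K_7 on S has C(7, 2) = 21 edges. P[all 21 edges red] = (1/2)^21, and likewise for blue, so P[monochromatic] = 2·(1/2)^21 = 2^{1 − 21} = 1/1048576.
By linearity of expectation: E[X] = C(55, 7) · 2^{1 − 21} = 202927725 · 1/1048576 = 202927725/1048576.
Numerically: E[X] ≈ 193.52696.

E[X] = C(55,7)·2^(1−C(7,2)) = 202927725/1048576 ≈ 193.52696.


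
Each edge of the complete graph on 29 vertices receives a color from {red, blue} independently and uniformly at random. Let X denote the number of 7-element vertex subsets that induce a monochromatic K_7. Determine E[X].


Let X = Σ_S X_S over the C(29, 7) = 1560780 subsets S of size 7, where X_S = 1 if the K_7 on S is monochromatic.
For a fixed S, the K_7 on S has C(7, 2) = 21 edges. P[all 21 edges red] = (1/2)^21, and likewise for blue, so P[monochromatic] = 2·(1/2)^21 = 2^{1 − 21} = 1/1048576.
Summing: E[X] = C(29, 7) · 2^{1 − 21} = 1560780 · 1/1048576 = 390195/262144.
Numerically: E[X] ≈ 1.4885.

E[X] = C(29,7)·2^(1−C(7,2)) = 390195/262144 ≈ 1.4885.


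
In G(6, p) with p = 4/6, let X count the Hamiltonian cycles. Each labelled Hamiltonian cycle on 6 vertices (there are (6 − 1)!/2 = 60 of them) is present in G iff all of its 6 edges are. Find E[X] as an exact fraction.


K_6 has (6 − 1)!/2 = 60 labelled Hamiltonian cycles.
For each such Hamiltonian cycle H, let X_H = 1 if all 6 edges of H are present in G. Then P[X_H = 1] = p^{6} = (2/3)^{6} = 64/729.
Summing the indicators: E[X] = Σ_H E[X_H] = 60 · p^{6} = 60 · 64/729 = 1280/243.
Numerically: E[X] ≈ 5.27.

E[X] = 60 · (2/3)^{6} = 1280/243 ≈ 5.27.


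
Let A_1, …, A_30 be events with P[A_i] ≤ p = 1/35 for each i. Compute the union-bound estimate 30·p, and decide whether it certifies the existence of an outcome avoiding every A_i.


Union bound: P[∪_{i=1}^{30} A_i] ≤ Σ_i P[A_i] ≤ 30·p = 30·(1/35) = 6/7.
Numerically: 6/7 ≈ 0.857143.
Is 6/7 < 1? YES.
Since P[∪ A_i] ≤ 6/7 < 1, the complement has P[∩ A_i^c] ≥ 1 − 6/7 = 1/7 > 0, so some outcome avoids every A_i.

30·p = 6/7 ≈ 0.857143; existence CERTIFIED by the union bound.


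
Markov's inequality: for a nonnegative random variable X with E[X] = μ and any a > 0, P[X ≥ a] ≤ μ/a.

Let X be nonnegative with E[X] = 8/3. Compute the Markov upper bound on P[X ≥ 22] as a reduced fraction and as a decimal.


μ = E[X] = 8/3, a = 22.
Markov: P[X ≥ 22] ≤ μ/a = (8/3)/22 = 4/33.
Numerically: ≈ 0.1212.
(Since a = 22 > μ = 2.6667, the bound 4/33 is < 1 and informative.)

P[X ≥ 22] ≤ 4/33 ≈ 0.1212.


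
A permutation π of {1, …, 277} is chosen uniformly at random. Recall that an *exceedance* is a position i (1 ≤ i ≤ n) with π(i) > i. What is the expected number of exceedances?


Write X = Σ_{i=1}^{277} X_i, where X_i = 1_{π(i) > i}.
For each fixed i, π(i) is uniform over {1, …, 277} (marginal of a uniform permutation), so P[π(i) > i] = (n − i)/n. Summing: Σ_{i=1}^{277} (n − i)/n = (0 + 1 + … + 276)/277 = 277(277 − 1)/(2·277) = (277 − 1)/2.
Hence E[X] = Σ_{i=1}^{277} (277 − i)/277 = 138 ≈ 138.000000.

E[X] = 138 = 138.000000.


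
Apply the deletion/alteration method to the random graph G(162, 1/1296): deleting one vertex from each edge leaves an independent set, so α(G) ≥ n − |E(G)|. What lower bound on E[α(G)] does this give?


E[|E(G)|] = C(162, 2)·p = 13041 · (1/1296) = 161/16.
E[α(G)] ≥ n − E[|E(G)|] = 162 − 161/16 = 2431/16.
Numerically: ≈ 151.9375.
(This is only a lower bound; the true E[α(G)] may be larger.)

E[α(G)] ≥ 2431/16 ≈ 151.9375.


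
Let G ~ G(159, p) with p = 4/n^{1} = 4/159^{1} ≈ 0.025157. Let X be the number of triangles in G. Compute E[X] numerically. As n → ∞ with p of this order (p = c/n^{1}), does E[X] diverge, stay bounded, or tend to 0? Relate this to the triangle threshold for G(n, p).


Number of potential triangles: C(159, 3) = 657359.
Each occurs with probability p³ ≈ (0.025157)³ ≈ 1.5921669e-05.
By linearity: E[X] = C(159, 3)·p³ ≈ 657359 · 1.5921669e-05 ≈ 10.46625.
Here α = 1, so p = 4/n is exactly at the triangle threshold p ~ 1/n. Asymptotically E[X] → c³/6 = 4³/6 = 32/3 ≈ 10.66667, a bounded constant. In this regime the triangle count is asymptotically Poisson(c³/6).

E[X] ≈ 10.46625; in regime p = Θ(1/n^{1}) E[X] stays bounded (at the triangle threshold p ~ 1/n).


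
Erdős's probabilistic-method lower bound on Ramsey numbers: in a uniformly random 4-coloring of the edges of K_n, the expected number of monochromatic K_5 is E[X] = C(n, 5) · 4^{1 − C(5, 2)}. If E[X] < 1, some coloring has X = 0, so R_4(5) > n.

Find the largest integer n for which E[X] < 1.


We need C(n, 5) · 4^{1 − 10} < 1, i.e. C(n, 5) < 4^{10 − 1} = 262144.
Check values of n near the boundary:
  n = 30: C(30, 5) = 142506; 142506 < 262144? YES
  n = 31: C(31, 5) = 169911; 169911 < 262144? YES
  n = 32: C(32, 5) = 201376; 201376 < 262144? YES
  n = 33: C(33, 5) = 237336; 237336 < 262144? YES
  n = 34: C(34, 5) = 278256; 278256 < 262144? NO
  n = 35: C(35, 5) = 324632; 324632 < 262144? NO
  n = 36: C(36, 5) = 376992; 376992 < 262144? NO
The largest n with C(n, 5) < 262144 is n = 33 (where E[X] = 29667/32768 ≈ 0.90536). Hence R_4(5) > 33, i.e. R_4(5) ≥ 34.

Largest n = 33; hence R_4(5) > 33.


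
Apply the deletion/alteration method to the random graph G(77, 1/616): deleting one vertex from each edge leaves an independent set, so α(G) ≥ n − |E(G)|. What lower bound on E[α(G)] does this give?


E[|E(G)|] = C(77, 2)·p = 2926 · (1/616) = 19/4.
E[α(G)] ≥ n − E[|E(G)|] = 77 − 19/4 = 289/4.
Numerically: ≈ 72.250.
(This is only a lower bound; the true E[α(G)] may be larger.)

E[α(G)] ≥ 289/4 ≈ 72.250.


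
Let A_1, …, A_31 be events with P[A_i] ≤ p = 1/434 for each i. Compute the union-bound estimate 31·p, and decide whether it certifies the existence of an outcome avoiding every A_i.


Union bound: P[∪_{i=1}^{31} A_i] ≤ Σ_i P[A_i] ≤ 31·p = 31·(1/434) = 1/14.
Numerically: 1/14 ≈ 0.071.
Is 1/14 < 1? YES.
Since P[∪ A_i] ≤ 1/14 < 1, the complement has P[∩ A_i^c] ≥ 1 − 1/14 = 13/14 > 0, so some outcome avoids every A_i.

31·p = 1/14 ≈ 0.071; existence CERTIFIED by the union bound.


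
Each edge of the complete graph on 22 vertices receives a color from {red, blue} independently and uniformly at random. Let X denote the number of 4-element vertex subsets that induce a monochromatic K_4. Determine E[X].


Let X = Σ_S X_S over the C(22, 4) = 7315 subsets S of size 4, where X_S = 1 if the K_4 on S is monochromatic.
For a fixed S, the K_4 on S has C(4, 2) = 6 edges. P[all 6 edges red] = (1/2)^6, and likewise for blue, so P[monochromatic] = 2·(1/2)^6 = 2^{1 − 6} = 1/32.
By linearity: E[X] = C(22, 4) · 2^{1 − 6} = 7315 · 1/32 = 7315/32.
Numerically: E[X] ≈ 228.593750.

E[X] = C(22,4)·2^(1−C(4,2)) = 7315/32 ≈ 228.593750.


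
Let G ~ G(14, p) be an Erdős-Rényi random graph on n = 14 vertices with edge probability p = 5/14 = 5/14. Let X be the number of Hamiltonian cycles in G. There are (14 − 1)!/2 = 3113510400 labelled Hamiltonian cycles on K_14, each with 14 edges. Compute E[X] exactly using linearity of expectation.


K_14 has (14 − 1)!/2 = 3113510400 labelled Hamiltonian cycles.
For each such Hamiltonian cycle H, let X_H = 1 if all 14 edges of H are present in G. Then P[X_H = 1] = p^{14} = (5/14)^{14} = 6103515625/11112006825558016.
Summing the indicators: E[X] = Σ_H E[X_H] = 3113510400 · p^{14} = 3113510400 · 6103515625/11112006825558016 = 5302276611328125/3100448333024.
Numerically: E[X] ≈ 1710.

E[X] = 3113510400 · (5/14)^{14} = 5302276611328125/3100448333024 ≈ 1710.


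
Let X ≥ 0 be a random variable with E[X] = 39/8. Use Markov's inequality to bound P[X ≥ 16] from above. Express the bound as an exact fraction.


μ = E[X] = 39/8, a = 16.
Markov: P[X ≥ 16] ≤ μ/a = (39/8)/16 = 39/128.
Numerically: ≈ 0.3047.
(Since a = 16 > μ = 4.8750, the bound 39/128 is < 1 and informative.)

P[X ≥ 16] ≤ 39/128 ≈ 0.3047.


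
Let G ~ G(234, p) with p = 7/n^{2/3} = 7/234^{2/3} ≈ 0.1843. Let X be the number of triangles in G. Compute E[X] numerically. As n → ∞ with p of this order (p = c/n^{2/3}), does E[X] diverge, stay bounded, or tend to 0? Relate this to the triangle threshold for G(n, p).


Number of potential triangles: C(234, 3) = 2108184.
Each occurs with probability p³ ≈ (0.1843)³ ≈ 6.264154e-03.
By linearity: E[X] = C(234, 3)·p³ ≈ 2108184 · 6.264154e-03 ≈ 13205.9886.
Since α = 2/3 < 1, p = c/n^{2/3} ≫ 1/n is above the triangle threshold p ~ 1/n. Asymptotically E[X] ~ (c³/6)·n^{3(1−α)} = (7³/6)·n^{1} → ∞; triangles are abundant w.h.p.

E[X] ≈ 13205.9886; in regime p = Θ(1/n^{2/3}) E[X] diverges (above the triangle threshold p ~ 1/n).


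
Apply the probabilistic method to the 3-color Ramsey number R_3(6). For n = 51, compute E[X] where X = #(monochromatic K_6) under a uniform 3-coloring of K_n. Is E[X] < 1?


E[X] = C(51, 6) · 3^{1 − 15} = 18009460 · 3^{−14} = 18009460/4782969.
As a reduced fraction: E[X] = 18009460/4782969 ≈ 3.7653307.
Is E[X] < 1? NO.
Since E[X] ≥ 1, the first-moment bound is inconclusive at n = 51; it does NOT by itself certify R_3(6) > 51.

E[X] = 18009460/4782969 ≈ 3.7653307; E[X] ≥ 1; first-moment method inconclusive here.


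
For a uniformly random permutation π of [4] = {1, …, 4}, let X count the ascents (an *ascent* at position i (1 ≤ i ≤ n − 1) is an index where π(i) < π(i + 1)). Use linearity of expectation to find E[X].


Write X = Σ X_I over i = 1, …, 3, with X_I the indicator of one ascent.
There are 3 indicators.
For each fixed i, the pair (π(i), π(i+1)) is a uniformly random ordered pair of distinct values from {1, …, 4}; by symmetry P[π(i) < π(i+1)] = 1/2.
By linearity: E[X] = 3 · (1/2) = (4 − 1) · (1/2) = 3/2 ≈ 1.500.

E[X] = 3/2 = 1.500.


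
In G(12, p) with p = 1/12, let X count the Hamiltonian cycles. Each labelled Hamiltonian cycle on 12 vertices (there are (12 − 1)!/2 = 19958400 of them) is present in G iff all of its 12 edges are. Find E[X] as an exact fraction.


K_12 has (12 − 1)!/2 = 19958400 labelled Hamiltonian cycles.
For each such Hamiltonian cycle H, let X_H = 1 if all 12 edges of H are present in G. Then P[X_H = 1] = p^{12} = (1/12)^{12} = 1/8916100448256.
By linearity: E[X] = Σ_H E[X_H] = 19958400 · p^{12} = 19958400 · 1/8916100448256 = 1925/859963392.
Numerically: E[X] ≈ 2.238e-06.

E[X] = 19958400 · (1/12)^{12} = 1925/859963392 ≈ 2.238e-06.


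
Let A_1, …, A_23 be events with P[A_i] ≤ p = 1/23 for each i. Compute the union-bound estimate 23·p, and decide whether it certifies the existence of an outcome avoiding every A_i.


Union bound: P[∪_{i=1}^{23} A_i] ≤ Σ_i P[A_i] ≤ 23·p = 23·(1/23) = 1.
Numerically: 1 ≈ 1.00000.
Is 1 < 1? NO.
Since the bound 1 is ≥ 1, the union bound is uninformative here; it does NOT by itself certify existence.

23·p = 1 ≈ 1.00000; existence NOT certified by the union bound.


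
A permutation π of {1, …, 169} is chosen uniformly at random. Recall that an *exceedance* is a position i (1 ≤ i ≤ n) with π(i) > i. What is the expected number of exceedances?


Write X = Σ_{i=1}^{169} X_i, where X_i = 1_{π(i) > i}.
For each fixed i, π(i) is uniform over {1, …, 169} (marginal of a uniform permutation), so P[π(i) > i] = (n − i)/n. Summing: Σ_{i=1}^{169} (n − i)/n = (0 + 1 + … + 168)/169 = 169(169 − 1)/(2·169) = (169 − 1)/2.
Hence E[X] = Σ_{i=1}^{169} (169 − i)/169 = 84 ≈ 84.00000.

E[X] = 84 = 84.00000.


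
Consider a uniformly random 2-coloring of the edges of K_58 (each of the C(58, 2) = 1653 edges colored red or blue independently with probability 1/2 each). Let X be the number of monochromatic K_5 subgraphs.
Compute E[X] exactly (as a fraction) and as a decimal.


Let X = Σ_S X_S over the C(58, 5) = 4582116 subsets S of size 5, where X_S = 1 if the K_5 on S is monochromatic.
For a fixed S, the K_5 on S has C(5, 2) = 10 edges. P[all 10 edges red] = (1/2)^10, and likewise for blue, so P[monochromatic] = 2·(1/2)^10 = 2^{1 − 10} = 1/512.
Summing: E[X] = C(58, 5) · 2^{1 − 10} = 4582116 · 1/512 = 1145529/128.
Numerically: E[X] ≈ 8949.445.

E[X] = C(58,5)·2^(1−C(5,2)) = 1145529/128 ≈ 8949.445.


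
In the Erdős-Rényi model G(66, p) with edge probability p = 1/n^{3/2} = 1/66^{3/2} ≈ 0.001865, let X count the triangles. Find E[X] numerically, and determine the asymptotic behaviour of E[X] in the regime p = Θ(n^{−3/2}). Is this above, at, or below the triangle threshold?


Number of potential triangles: C(66, 3) = 45760.
Each occurs with probability p³ ≈ (0.001865)³ ≈ 6.487125e-09.
By linearity: E[X] = C(66, 3)·p³ ≈ 45760 · 6.487125e-09 ≈ 0.0003.
Since α = 3/2 > 1, p = c/n^{3/2} = o(1/n) is below the triangle threshold p ~ 1/n. Asymptotically E[X] ~ (c³/6)·n^{3(1−α)} = (1³/6)·n^{-1.5} → 0, so by Markov's inequality G has no triangles w.h.p.

E[X] ≈ 0.0003; in regime p = Θ(1/n^{3/2}) E[X] tends to 0 (below the triangle threshold p ~ 1/n).


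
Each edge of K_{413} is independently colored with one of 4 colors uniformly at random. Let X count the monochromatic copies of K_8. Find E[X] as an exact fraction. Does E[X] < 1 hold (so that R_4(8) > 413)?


E[X] = C(413, 8) · 4^{1 − 28} = 19609040195022817 · 4^{−27} = 19609040195022817/18014398509481984.
As a reduced fraction: E[X] = 19609040195022817/18014398509481984 ≈ 1.0885204.
Is E[X] < 1? NO.
Since E[X] ≥ 1, the first-moment bound is inconclusive at n = 413; it does NOT by itself certify R_4(8) > 413.

E[X] = 19609040195022817/18014398509481984 ≈ 1.0885204; E[X] ≥ 1; first-moment method inconclusive here.


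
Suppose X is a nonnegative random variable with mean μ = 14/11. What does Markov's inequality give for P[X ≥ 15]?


μ = E[X] = 14/11, a = 15.
Markov: P[X ≥ 15] ≤ μ/a = (14/11)/15 = 14/165.
Numerically: ≈ 0.08485.
(Since a = 15 > μ = 1.27273, the bound 14/165 is < 1 and informative.)

P[X ≥ 15] ≤ 14/165 ≈ 0.08485.


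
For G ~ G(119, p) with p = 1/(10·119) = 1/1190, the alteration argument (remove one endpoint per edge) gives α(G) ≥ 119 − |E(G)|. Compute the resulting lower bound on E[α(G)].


E[|E(G)|] = C(119, 2)·p = 7021 · (1/1190) = 59/10.
E[α(G)] ≥ n − E[|E(G)|] = 119 − 59/10 = 1131/10.
Numerically: ≈ 113.10000.
(This is only a lower bound; the true E[α(G)] may be larger.)

E[α(G)] ≥ 1131/10 ≈ 113.10000.


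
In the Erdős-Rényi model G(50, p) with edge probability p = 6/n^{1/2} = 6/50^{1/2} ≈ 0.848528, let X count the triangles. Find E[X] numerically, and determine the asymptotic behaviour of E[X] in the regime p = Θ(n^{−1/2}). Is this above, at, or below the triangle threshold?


Number of potential triangles: C(50, 3) = 19600.
Each occurs with probability p³ ≈ (0.848528)³ ≈ 6.10940259e-01.
By linearity: E[X] = C(50, 3)·p³ ≈ 19600 · 6.10940259e-01 ≈ 11974.429075.
Since α = 1/2 < 1, p = c/n^{1/2} ≫ 1/n is above the triangle threshold p ~ 1/n. Asymptotically E[X] ~ (c³/6)·n^{3(1−α)} = (6³/6)·n^{1.5} → ∞; triangles are abundant w.h.p.

E[X] ≈ 11974.429075; in regime p = Θ(1/n^{1/2}) E[X] diverges (above the triangle threshold p ~ 1/n).


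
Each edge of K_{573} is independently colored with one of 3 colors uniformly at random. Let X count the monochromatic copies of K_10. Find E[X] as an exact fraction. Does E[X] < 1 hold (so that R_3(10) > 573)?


E[X] = C(573, 10) · 3^{1 − 45} = 971597135635805762226 · 3^{−44} = 971597135635805762226/984770902183611232881.
As a reduced fraction: E[X] = 35985079097622435638/36472996377170786403 ≈ 0.98662.
Is E[X] < 1? YES.
Since E[X] < 1, there exists a 3-coloring of K_{573} with no monochromatic K_10; hence R_3(10) > 573.

E[X] = 35985079097622435638/36472996377170786403 ≈ 0.98662; E[X] < 1, so R_3(10) > 573.


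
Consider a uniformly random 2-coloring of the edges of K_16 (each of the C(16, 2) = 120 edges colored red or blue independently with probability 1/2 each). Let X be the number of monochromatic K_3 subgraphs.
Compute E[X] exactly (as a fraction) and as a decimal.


Let X = Σ_S X_S over the C(16, 3) = 560 subsets S of size 3, where X_S = 1 if the K_3 on S is monochromatic.
For a fixed S, the K_3 on S has C(3, 2) = 3 edges. P[all 3 edges red] = (1/2)^3, and likewise for blue, so P[monochromatic] = 2·(1/2)^3 = 2^{1 − 3} = 1/4.
By linearity of expectation: E[X] = C(16, 3) · 2^{1 − 3} = 560 · 1/4 = 140.
Numerically: E[X] ≈ 140.000000.

E[X] = C(16,3)·2^(1−C(3,2)) = 140 ≈ 140.000000.


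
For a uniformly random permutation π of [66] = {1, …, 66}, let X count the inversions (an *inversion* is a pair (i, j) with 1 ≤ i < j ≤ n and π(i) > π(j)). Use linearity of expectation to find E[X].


Write X = Σ X_I over the C(66, 2) = 2145 pairs i < j, with X_I the indicator of one inversion.
There are 2145 indicators.
For each fixed pair i < j, the values π(i) and π(j) are two distinct elements of {1, …, 66} in uniformly random order; by symmetry P[π(i) > π(j)] = 1/2.
By linearity: E[X] = 2145 · (1/2) = C(66, 2) · (1/2) = 2145/2 = 2145/2 ≈ 1072.5000.

E[X] = 2145/2 = 1072.5000.


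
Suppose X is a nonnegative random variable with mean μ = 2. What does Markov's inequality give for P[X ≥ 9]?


μ = E[X] = 2, a = 9.
Markov: P[X ≥ 9] ≤ μ/a = (2)/9 = 2/9.
Numerically: ≈ 0.2222.
(Since a = 9 > μ = 2.0000, the bound 2/9 is < 1 and informative.)

P[X ≥ 9] ≤ 2/9 ≈ 0.2222.


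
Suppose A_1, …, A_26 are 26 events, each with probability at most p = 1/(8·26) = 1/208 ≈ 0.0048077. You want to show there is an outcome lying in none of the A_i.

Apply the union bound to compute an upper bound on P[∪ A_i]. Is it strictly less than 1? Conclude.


Union bound: P[∪_{i=1}^{26} A_i] ≤ Σ_i P[A_i] ≤ 26·p = 26·(1/208) = 1/8.
Numerically: 1/8 ≈ 0.1250000.
Is 1/8 < 1? YES.
Since P[∪ A_i] ≤ 1/8 < 1, the complement has P[∩ A_i^c] ≥ 1 − 1/8 = 7/8 > 0, so some outcome avoids every A_i.

26·p = 1/8 ≈ 0.1250000; existence CERTIFIED by the union bound.


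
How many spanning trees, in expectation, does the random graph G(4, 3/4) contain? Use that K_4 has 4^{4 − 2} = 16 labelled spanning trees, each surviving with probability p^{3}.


K_4 has 4^{4 − 2} = 16 labelled spanning trees.
For each such spanning tree H, let X_H = 1 if all 3 edges of H are present in G. Then P[X_H = 1] = p^{3} = (3/4)^{3} = 27/64.
By linearity: E[X] = Σ_H E[X_H] = 16 · p^{3} = 16 · 27/64 = 27/4.
Numerically: E[X] ≈ 6.75.

E[X] = 16 · (3/4)^{3} = 27/4 ≈ 6.75.


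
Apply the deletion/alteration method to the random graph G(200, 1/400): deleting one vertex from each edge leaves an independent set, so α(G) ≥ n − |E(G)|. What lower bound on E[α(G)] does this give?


E[|E(G)|] = C(200, 2)·p = 19900 · (1/400) = 199/4.
E[α(G)] ≥ n − E[|E(G)|] = 200 − 199/4 = 601/4.
Numerically: ≈ 150.250.
(This is only a lower bound; the true E[α(G)] may be larger.)

E[α(G)] ≥ 601/4 ≈ 150.250.


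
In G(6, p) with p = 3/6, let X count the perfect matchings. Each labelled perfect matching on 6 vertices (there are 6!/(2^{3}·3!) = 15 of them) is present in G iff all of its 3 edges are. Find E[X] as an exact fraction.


K_6 has 6!/(2^{3}·3!) = 15 labelled perfect matchings.
For each such perfect matching H, let X_H = 1 if all 3 edges of H are present in G. Then P[X_H = 1] = p^{3} = (1/2)^{3} = 1/8.
By linearity of expectation: E[X] = Σ_H E[X_H] = 15 · p^{3} = 15 · 1/8 = 15/8.
Numerically: E[X] ≈ 1.875.

E[X] = 15 · (1/2)^{3} = 15/8 ≈ 1.875.


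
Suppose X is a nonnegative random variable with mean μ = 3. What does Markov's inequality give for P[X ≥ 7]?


μ = E[X] = 3, a = 7.
Markov: P[X ≥ 7] ≤ μ/a = (3)/7 = 3/7.
Numerically: ≈ 0.42857.
(Since a = 7 > μ = 3.00000, the bound 3/7 is < 1 and informative.)

P[X ≥ 7] ≤ 3/7 ≈ 0.42857.


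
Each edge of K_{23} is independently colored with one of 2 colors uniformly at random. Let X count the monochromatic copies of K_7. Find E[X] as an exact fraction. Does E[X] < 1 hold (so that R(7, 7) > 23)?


E[X] = C(23, 7) · 2^{1 − 21} = 245157 · 2^{−20} = 245157/1048576.
As a reduced fraction: E[X] = 245157/1048576 ≈ 0.2338.
Is E[X] < 1? YES.
Since E[X] < 1, there exists a 2-coloring of K_{23} with no monochromatic K_7; hence R(7, 7) > 23.

E[X] = 245157/1048576 ≈ 0.2338; E[X] < 1, so R(7, 7) > 23.


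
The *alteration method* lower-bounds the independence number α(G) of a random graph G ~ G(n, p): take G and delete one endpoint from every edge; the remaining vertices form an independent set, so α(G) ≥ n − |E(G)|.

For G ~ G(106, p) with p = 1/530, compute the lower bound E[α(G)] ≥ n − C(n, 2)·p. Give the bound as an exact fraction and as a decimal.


E[|E(G)|] = C(106, 2)·p = 5565 · (1/530) = 21/2.
E[α(G)] ≥ n − E[|E(G)|] = 106 − 21/2 = 191/2.
Numerically: ≈ 95.50000.
(This is only a lower bound; the true E[α(G)] may be larger.)

E[α(G)] ≥ 191/2 ≈ 95.50000.


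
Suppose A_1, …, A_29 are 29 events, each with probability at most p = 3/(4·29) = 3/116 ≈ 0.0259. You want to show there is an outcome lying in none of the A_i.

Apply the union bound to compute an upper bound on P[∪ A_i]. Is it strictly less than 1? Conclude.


Union bound: P[∪_{i=1}^{29} A_i] ≤ Σ_i P[A_i] ≤ 29·p = 29·(3/116) = 3/4.
Numerically: 3/4 ≈ 0.7500.
Is 3/4 < 1? YES.
Since P[∪ A_i] ≤ 3/4 < 1, the complement has P[∩ A_i^c] ≥ 1 − 3/4 = 1/4 > 0, so some outcome avoids every A_i.

29·p = 3/4 ≈ 0.7500; existence CERTIFIED by the union bound.


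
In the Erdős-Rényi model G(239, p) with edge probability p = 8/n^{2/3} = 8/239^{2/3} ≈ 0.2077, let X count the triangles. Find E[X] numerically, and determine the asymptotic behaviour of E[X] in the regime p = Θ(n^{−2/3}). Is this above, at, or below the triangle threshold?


Number of potential triangles: C(239, 3) = 2246839.
Each occurs with probability p³ ≈ (0.2077)³ ≈ 8.963429e-03.
By linearity: E[X] = C(239, 3)·p³ ≈ 2246839 · 8.963429e-03 ≈ 20139.3808.
Since α = 2/3 < 1, p = c/n^{2/3} ≫ 1/n is above the triangle threshold p ~ 1/n. Asymptotically E[X] ~ (c³/6)·n^{3(1−α)} = (8³/6)·n^{1} → ∞; triangles are abundant w.h.p.

E[X] ≈ 20139.3808; in regime p = Θ(1/n^{2/3}) E[X] diverges (above the triangle threshold p ~ 1/n).


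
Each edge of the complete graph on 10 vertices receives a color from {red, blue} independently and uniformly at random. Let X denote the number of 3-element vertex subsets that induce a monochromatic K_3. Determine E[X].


Let X = Σ_S X_S over the C(10, 3) = 120 subsets S of size 3, where X_S = 1 if the K_3 on S is monochromatic.
For a fixed S, the K_3 on S has C(3, 2) = 3 edges. P[all 3 edges red] = (1/2)^3, and likewise for blue, so P[monochromatic] = 2·(1/2)^3 = 2^{1 − 3} = 1/4.
Summing: E[X] = C(10, 3) · 2^{1 − 3} = 120 · 1/4 = 30.
Numerically: E[X] ≈ 30.000000.

E[X] = C(10,3)·2^(1−C(3,2)) = 30 ≈ 30.000000.


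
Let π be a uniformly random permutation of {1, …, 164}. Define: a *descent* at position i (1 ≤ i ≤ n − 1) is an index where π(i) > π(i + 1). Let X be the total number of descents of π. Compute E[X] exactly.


Write X = Σ X_I over i = 1, …, 163, with X_I the indicator of one descent.
There are 163 indicators.
For each fixed i, the pair (π(i), π(i+1)) is a uniformly random ordered pair of distinct values from {1, …, 164}; by symmetry P[π(i) > π(i+1)] = 1/2.
By linearity: E[X] = 163 · (1/2) = (164 − 1) · (1/2) = 163/2 ≈ 81.5000.

E[X] = 163/2 = 81.5000.


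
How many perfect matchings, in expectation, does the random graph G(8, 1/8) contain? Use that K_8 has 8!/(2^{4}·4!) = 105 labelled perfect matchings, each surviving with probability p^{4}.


K_8 has 8!/(2^{4}·4!) = 105 labelled perfect matchings.
For each such perfect matching H, let X_H = 1 if all 4 edges of H are present in G. Then P[X_H = 1] = p^{4} = (1/8)^{4} = 1/4096.
Summing the indicators: E[X] = Σ_H E[X_H] = 105 · p^{4} = 105 · 1/4096 = 105/4096.
Numerically: E[X] ≈ 0.02563.

E[X] = 105 · (1/8)^{4} = 105/4096 ≈ 0.02563.


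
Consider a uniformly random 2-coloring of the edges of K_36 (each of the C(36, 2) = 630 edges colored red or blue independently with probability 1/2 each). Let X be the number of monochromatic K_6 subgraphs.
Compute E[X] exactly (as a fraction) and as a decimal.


Let X = Σ_S X_S over the C(36, 6) = 1947792 subsets S of size 6, where X_S = 1 if the K_6 on S is monochromatic.
For a fixed S, the K_6 on S has C(6, 2) = 15 edges. P[all 15 edges red] = (1/2)^15, and likewise for blue, so P[monochromatic] = 2·(1/2)^15 = 2^{1 − 15} = 1/16384.
By linearity of expectation: E[X] = C(36, 6) · 2^{1 − 15} = 1947792 · 1/16384 = 121737/1024.
Numerically: E[X] ≈ 118.8838.

E[X] = C(36,6)·2^(1−C(6,2)) = 121737/1024 ≈ 118.8838.


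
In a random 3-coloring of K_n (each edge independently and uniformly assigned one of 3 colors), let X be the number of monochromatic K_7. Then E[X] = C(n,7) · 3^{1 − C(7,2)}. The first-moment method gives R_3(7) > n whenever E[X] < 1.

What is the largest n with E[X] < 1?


We need C(n, 7) · 3^{1 − 21} < 1, i.e. C(n, 7) < 3^{21 − 1} = 3486784401.
Check values of n near the boundary:
  n = 77: C(77, 7) = 2404808340; 2404808340 < 3486784401? YES
  n = 78: C(78, 7) = 2641902120; 2641902120 < 3486784401? YES
  n = 79: C(79, 7) = 2898753715; 2898753715 < 3486784401? YES
  n = 80: C(80, 7) = 3176716400; 3176716400 < 3486784401? YES
  n = 81: C(81, 7) = 3477216600; 3477216600 < 3486784401? YES
  n = 82: C(82, 7) = 3801756816; 3801756816 < 3486784401? NO
The largest n with C(n, 7) < 3486784401 is n = 81 (where E[X] = 42928600/43046721 ≈ 0.997). Hence R_3(7) > 81, i.e. R_3(7) ≥ 82.

Largest n = 81; hence R_3(7) > 81.


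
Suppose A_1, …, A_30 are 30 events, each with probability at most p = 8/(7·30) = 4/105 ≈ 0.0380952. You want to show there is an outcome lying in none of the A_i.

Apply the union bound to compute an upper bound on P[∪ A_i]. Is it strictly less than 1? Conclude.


Union bound: P[∪_{i=1}^{30} A_i] ≤ Σ_i P[A_i] ≤ 30·p = 30·(4/105) = 8/7.
Numerically: 8/7 ≈ 1.1428571.
Is 8/7 < 1? NO.
Since the bound 8/7 is ≥ 1, the union bound is uninformative here; it does NOT by itself certify existence.

30·p = 8/7 ≈ 1.1428571; existence NOT certified by the union bound.


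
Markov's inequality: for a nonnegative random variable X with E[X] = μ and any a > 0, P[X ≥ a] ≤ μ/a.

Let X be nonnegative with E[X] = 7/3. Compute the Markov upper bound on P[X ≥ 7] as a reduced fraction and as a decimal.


μ = E[X] = 7/3, a = 7.
Markov: P[X ≥ 7] ≤ μ/a = (7/3)/7 = 1/3.
Numerically: ≈ 0.333.
(Since a = 7 > μ = 2.333, the bound 1/3 is < 1 and informative.)

P[X ≥ 7] ≤ 1/3 ≈ 0.333.


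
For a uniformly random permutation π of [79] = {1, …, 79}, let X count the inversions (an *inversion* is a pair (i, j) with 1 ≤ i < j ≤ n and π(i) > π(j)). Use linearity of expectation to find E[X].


Write X = Σ X_I over the C(79, 2) = 3081 pairs i < j, with X_I the indicator of one inversion.
There are 3081 indicators.
For each fixed pair i < j, the values π(i) and π(j) are two distinct elements of {1, …, 79} in uniformly random order; by symmetry P[π(i) > π(j)] = 1/2.
By linearity: E[X] = 3081 · (1/2) = C(79, 2) · (1/2) = 3081/2 = 3081/2 ≈ 1540.500000.

E[X] = 3081/2 = 1540.500000.
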